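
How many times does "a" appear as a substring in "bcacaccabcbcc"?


Searching for "a" in "bcacaccabcbcc"
Scanning each position:
  Position 0: "b" => no
  Position 1: "c" => no
  Position 2: "a" => MATCH
  Position 3: "c" => no
  Position 4: "a" => MATCH
  Position 5: "c" => no
  Position 6: "c" => no
  Position 7: "a" => MATCH
  Position 8: "b" => no
  Position 9: "c" => no
  Position 10: "b" => no
  Position 11: "c" => no
  Position 12: "c" => no
Total occurrences: 3

3


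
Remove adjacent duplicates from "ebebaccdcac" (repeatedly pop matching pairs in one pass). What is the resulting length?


Input: ebebaccdcac
Stack-based adjacent duplicate removal:
  Read 'e': push. Stack: e
  Read 'b': push. Stack: eb
  Read 'e': push. Stack: ebe
  Read 'b': push. Stack: ebeb
  Read 'a': push. Stack: ebeba
  Read 'c': push. Stack: ebebac
  Read 'c': matches stack top 'c' => pop. Stack: ebeba
  Read 'd': push. Stack: ebebad
  Read 'c': push. Stack: ebebadc
  Read 'a': push. Stack: ebebadca
  Read 'c': push. Stack: ebebadcac
Final stack: "ebebadcac" (length 9)

9


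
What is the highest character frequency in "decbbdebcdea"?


Input: decbbdebcdea
Character counts:
  'a': 1
  'b': 3
  'c': 2
  'd': 3
  'e': 3
Maximum frequency: 3

3


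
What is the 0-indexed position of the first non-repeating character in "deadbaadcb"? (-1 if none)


Input: deadbaadcb
Character frequencies:
  'a': 3
  'b': 2
  'c': 1
  'd': 3
  'e': 1
Scanning left to right for freq == 1:
  Position 0 ('d'): freq=3, skip
  Position 1 ('e'): unique! => answer = 1

1


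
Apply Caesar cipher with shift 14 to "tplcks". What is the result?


Caesar cipher: shift "tplcks" by 14
  't' (pos 19) + 14 = pos 7 = 'h'
  'p' (pos 15) + 14 = pos 3 = 'd'
  'l' (pos 11) + 14 = pos 25 = 'z'
  'c' (pos 2) + 14 = pos 16 = 'q'
  'k' (pos 10) + 14 = pos 24 = 'y'
  's' (pos 18) + 14 = pos 6 = 'g'
Result: hdzqyg

hdzqyg


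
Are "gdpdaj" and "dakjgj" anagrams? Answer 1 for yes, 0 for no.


Strings: "gdpdaj", "dakjgj"
Sorted first:  addgjp
Sorted second: adgjjk
Differ at position 2: 'd' vs 'g' => not anagrams

0


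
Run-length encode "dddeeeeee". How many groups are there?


Input: dddeeeeee
Scanning for consecutive runs:
  Group 1: 'd' x 3 (positions 0-2)
  Group 2: 'e' x 6 (positions 3-8)
Total groups: 2

2


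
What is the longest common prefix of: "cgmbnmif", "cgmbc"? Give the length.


Words: cgmbnmif, cgmbc
  Position 0: all 'c' => match
  Position 1: all 'g' => match
  Position 2: all 'm' => match
  Position 3: all 'b' => match
  Position 4: ('n', 'c') => mismatch, stop
LCP = "cgmb" (length 4)

4


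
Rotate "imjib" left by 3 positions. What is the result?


Input: "imjib", rotate left by 3
First 3 characters: "imj"
Remaining characters: "ib"
Concatenate remaining + first: "ib" + "imj" = "ibimj"

ibimj


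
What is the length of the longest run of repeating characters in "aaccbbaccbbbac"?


Input: "aaccbbaccbbbac"
Scanning for longest run:
  Position 1 ('a'): continues run of 'a', length=2
  Position 2 ('c'): new char, reset run to 1
  Position 3 ('c'): continues run of 'c', length=2
  Position 4 ('b'): new char, reset run to 1
  Position 5 ('b'): continues run of 'b', length=2
  Position 6 ('a'): new char, reset run to 1
  Position 7 ('c'): new char, reset run to 1
  Position 8 ('c'): continues run of 'c', length=2
  Position 9 ('b'): new char, reset run to 1
  Position 10 ('b'): continues run of 'b', length=2
  Position 11 ('b'): continues run of 'b', length=3
  Position 12 ('a'): new char, reset run to 1
  Position 13 ('c'): new char, reset run to 1
Longest run: 'b' with length 3

3


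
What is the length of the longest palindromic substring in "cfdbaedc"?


Input: "cfdbaedc"
Checking substrings for palindromes:
  No multi-char palindromic substrings found
Longest palindromic substring: "c" with length 1

1


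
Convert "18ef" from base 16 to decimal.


Input: "18ef" in base 16
Positional expansion:
  Digit '1' (value 1) x 16^3 = 4096
  Digit '8' (value 8) x 16^2 = 2048
  Digit 'e' (value 14) x 16^1 = 224
  Digit 'f' (value 15) x 16^0 = 15
Sum = 6383

6383


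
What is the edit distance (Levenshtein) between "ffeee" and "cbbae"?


Computing edit distance: "ffeee" -> "cbbae"
DP table:
           c    b    b    a    e
      0    1    2    3    4    5
  f   1    1    2    3    4    5
  f   2    2    2    3    4    5
  e   3    3    3    3    4    4
  e   4    4    4    4    4    4
  e   5    5    5    5    5    4
Edit distance = dp[5][5] = 4

4


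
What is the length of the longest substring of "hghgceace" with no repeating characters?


Input: "hghgceace"
Sliding window (track last position of each char):
  Position 0 ('h'): window [0,0] length 1 -- new best
  Position 1 ('g'): window [0,1] length 2 -- new best
  Position 2 ('h'): repeat (last at 0), move window start to 1
  Position 2 ('h'): window [1,2] length 2
  Position 3 ('g'): repeat (last at 1), move window start to 2
  Position 3 ('g'): window [2,3] length 2
  Position 4 ('c'): window [2,4] length 3 -- new best
  Position 5 ('e'): window [2,5] length 4 -- new best
  Position 6 ('a'): window [2,6] length 5 -- new best
  Position 7 ('c'): repeat (last at 4), move window start to 5
  Position 7 ('c'): window [5,7] length 3
  Position 8 ('e'): repeat (last at 5), move window start to 6
  Position 8 ('e'): window [6,8] length 3
Longest substring with no repeats: "hgcea" with length 5

5


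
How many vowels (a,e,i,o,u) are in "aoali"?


Input: aoali
Checking each character:
  'a' at position 0: vowel (running total: 1)
  'o' at position 1: vowel (running total: 2)
  'a' at position 2: vowel (running total: 3)
  'l' at position 3: consonant
  'i' at position 4: vowel (running total: 4)
Total vowels: 4

4


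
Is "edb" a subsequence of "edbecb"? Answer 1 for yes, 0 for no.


Check if "edb" is a subsequence of "edbecb"
Greedy scan:
  Position 0 ('e'): matches sub[0] = 'e'
  Position 1 ('d'): matches sub[1] = 'd'
  Position 2 ('b'): matches sub[2] = 'b'
  Position 3 ('e'): no match needed
  Position 4 ('c'): no match needed
  Position 5 ('b'): no match needed
All 3 characters matched => is a subsequence

1


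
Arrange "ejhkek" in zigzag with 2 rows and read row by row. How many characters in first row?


Zigzag "ejhkek" into 2 rows:
Placing characters:
  'e' => row 0
  'j' => row 1
  'h' => row 0
  'k' => row 1
  'e' => row 0
  'k' => row 1
Rows:
  Row 0: "ehe"
  Row 1: "jkk"
First row length: 3

3


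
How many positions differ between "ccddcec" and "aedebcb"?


Comparing "ccddcec" and "aedebcb" position by position:
  Position 0: 'c' vs 'a' => DIFFER
  Position 1: 'c' vs 'e' => DIFFER
  Position 2: 'd' vs 'd' => same
  Position 3: 'd' vs 'e' => DIFFER
  Position 4: 'c' vs 'b' => DIFFER
  Position 5: 'e' vs 'c' => DIFFER
  Position 6: 'c' vs 'b' => DIFFER
Positions that differ: 6

6


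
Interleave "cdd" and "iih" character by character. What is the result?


Interleaving "cdd" and "iih":
  Position 0: 'c' from first, 'i' from second => "ci"
  Position 1: 'd' from first, 'i' from second => "di"
  Position 2: 'd' from first, 'h' from second => "dh"
Result: cididh

cididh


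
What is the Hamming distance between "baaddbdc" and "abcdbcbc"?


Comparing "baaddbdc" and "abcdbcbc" position by position:
  Position 0: 'b' vs 'a' => differ
  Position 1: 'a' vs 'b' => differ
  Position 2: 'a' vs 'c' => differ
  Position 3: 'd' vs 'd' => same
  Position 4: 'd' vs 'b' => differ
  Position 5: 'b' vs 'c' => differ
  Position 6: 'd' vs 'b' => differ
  Position 7: 'c' vs 'c' => same
Total differences (Hamming distance): 6

6


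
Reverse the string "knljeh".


Input: knljeh
Reading characters right to left:
  Position 5: 'h'
  Position 4: 'e'
  Position 3: 'j'
  Position 2: 'l'
  Position 1: 'n'
  Position 0: 'k'
Reversed: hejlnk

hejlnk


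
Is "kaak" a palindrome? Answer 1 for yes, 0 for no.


Input: kaak
Reversed: kaak
  Compare pos 0 ('k') with pos 3 ('k'): match
  Compare pos 1 ('a') with pos 2 ('a'): match
Result: palindrome

1


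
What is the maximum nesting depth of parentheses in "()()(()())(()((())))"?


Input: "()()(()())(()((())))"
Tracking depth:
  Position 0 '(': depth becomes 1
  Position 1 ')': depth becomes 0
  Position 2 '(': depth becomes 1
  Position 3 ')': depth becomes 0
  Position 4 '(': depth becomes 1
  Position 5 '(': depth becomes 2
  Position 6 ')': depth becomes 1
  Position 7 '(': depth becomes 2
  Position 8 ')': depth becomes 1
  Position 9 ')': depth becomes 0
  Position 10 '(': depth becomes 1
  Position 11 '(': depth becomes 2
  Position 12 ')': depth becomes 1
  Position 13 '(': depth becomes 2
  Position 14 '(': depth becomes 3
  Position 15 '(': depth becomes 4
  Position 16 ')': depth becomes 3
  Position 17 ')': depth becomes 2
  Position 18 ')': depth becomes 1
  Position 19 ')': depth becomes 0
Maximum depth reached: 4

4


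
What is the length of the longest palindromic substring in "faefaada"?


Input: "faefaada"
Checking substrings for palindromes:
  [5:8] "ada" (len 3) => palindrome
  [4:6] "aa" (len 2) => palindrome
Longest palindromic substring: "ada" with length 3

3


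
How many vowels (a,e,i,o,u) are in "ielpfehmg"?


Input: ielpfehmg
Checking each character:
  'i' at position 0: vowel (running total: 1)
  'e' at position 1: vowel (running total: 2)
  'l' at position 2: consonant
  'p' at position 3: consonant
  'f' at position 4: consonant
  'e' at position 5: vowel (running total: 3)
  'h' at position 6: consonant
  'm' at position 7: consonant
  'g' at position 8: consonant
Total vowels: 3

3


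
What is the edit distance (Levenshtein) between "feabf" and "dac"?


Computing edit distance: "feabf" -> "dac"
DP table:
           d    a    c
      0    1    2    3
  f   1    1    2    3
  e   2    2    2    3
  a   3    3    2    3
  b   4    4    3    3
  f   5    5    4    4
Edit distance = dp[5][3] = 4

4


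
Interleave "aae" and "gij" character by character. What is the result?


Interleaving "aae" and "gij":
  Position 0: 'a' from first, 'g' from second => "ag"
  Position 1: 'a' from first, 'i' from second => "ai"
  Position 2: 'e' from first, 'j' from second => "ej"
Result: agaiej

agaiej


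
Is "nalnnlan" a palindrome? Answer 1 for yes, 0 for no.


Input: nalnnlan
Reversed: nalnnlan
  Compare pos 0 ('n') with pos 7 ('n'): match
  Compare pos 1 ('a') with pos 6 ('a'): match
  Compare pos 2 ('l') with pos 5 ('l'): match
  Compare pos 3 ('n') with pos 4 ('n'): match
Result: palindrome

1


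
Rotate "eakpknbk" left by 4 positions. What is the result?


Input: "eakpknbk", rotate left by 4
First 4 characters: "eakp"
Remaining characters: "knbk"
Concatenate remaining + first: "knbk" + "eakp" = "knbkeakp"

knbkeakp


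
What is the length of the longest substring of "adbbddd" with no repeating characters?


Input: "adbbddd"
Sliding window (track last position of each char):
  Position 0 ('a'): window [0,0] length 1 -- new best
  Position 1 ('d'): window [0,1] length 2 -- new best
  Position 2 ('b'): window [0,2] length 3 -- new best
  Position 3 ('b'): repeat (last at 2), move window start to 3
  Position 3 ('b'): window [3,3] length 1
  Position 4 ('d'): window [3,4] length 2
  Position 5 ('d'): repeat (last at 4), move window start to 5
  Position 5 ('d'): window [5,5] length 1
  Position 6 ('d'): repeat (last at 5), move window start to 6
  Position 6 ('d'): window [6,6] length 1
Longest substring with no repeats: "adb" with length 3

3


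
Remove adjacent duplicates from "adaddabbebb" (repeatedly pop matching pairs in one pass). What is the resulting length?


Input: adaddabbebb
Stack-based adjacent duplicate removal:
  Read 'a': push. Stack: a
  Read 'd': push. Stack: ad
  Read 'a': push. Stack: ada
  Read 'd': push. Stack: adad
  Read 'd': matches stack top 'd' => pop. Stack: ada
  Read 'a': matches stack top 'a' => pop. Stack: ad
  Read 'b': push. Stack: adb
  Read 'b': matches stack top 'b' => pop. Stack: ad
  Read 'e': push. Stack: ade
  Read 'b': push. Stack: adeb
  Read 'b': matches stack top 'b' => pop. Stack: ade
Final stack: "ade" (length 3)

3


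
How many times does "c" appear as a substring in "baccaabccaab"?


Searching for "c" in "baccaabccaab"
Scanning each position:
  Position 0: "b" => no
  Position 1: "a" => no
  Position 2: "c" => MATCH
  Position 3: "c" => MATCH
  Position 4: "a" => no
  Position 5: "a" => no
  Position 6: "b" => no
  Position 7: "c" => MATCH
  Position 8: "c" => MATCH
  Position 9: "a" => no
  Position 10: "a" => no
  Position 11: "b" => no
Total occurrences: 4

4


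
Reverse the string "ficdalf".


Input: ficdalf
Reading characters right to left:
  Position 6: 'f'
  Position 5: 'l'
  Position 4: 'a'
  Position 3: 'd'
  Position 2: 'c'
  Position 1: 'i'
  Position 0: 'f'
Reversed: fladcif

fladcif


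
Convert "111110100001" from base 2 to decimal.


Input: "111110100001" in base 2
Positional expansion:
  Digit '1' (value 1) x 2^11 = 2048
  Digit '1' (value 1) x 2^10 = 1024
  Digit '1' (value 1) x 2^9 = 512
  Digit '1' (value 1) x 2^8 = 256
  Digit '1' (value 1) x 2^7 = 128
  Digit '0' (value 0) x 2^6 = 0
  Digit '1' (value 1) x 2^5 = 32
  Digit '0' (value 0) x 2^4 = 0
  Digit '0' (value 0) x 2^3 = 0
  Digit '0' (value 0) x 2^2 = 0
  Digit '0' (value 0) x 2^1 = 0
  Digit '1' (value 1) x 2^0 = 1
Sum = 4001

4001


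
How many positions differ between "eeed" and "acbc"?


Comparing "eeed" and "acbc" position by position:
  Position 0: 'e' vs 'a' => DIFFER
  Position 1: 'e' vs 'c' => DIFFER
  Position 2: 'e' vs 'b' => DIFFER
  Position 3: 'd' vs 'c' => DIFFER
Positions that differ: 4

4


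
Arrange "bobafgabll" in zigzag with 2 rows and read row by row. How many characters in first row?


Zigzag "bobafgabll" into 2 rows:
Placing characters:
  'b' => row 0
  'o' => row 1
  'b' => row 0
  'a' => row 1
  'f' => row 0
  'g' => row 1
  'a' => row 0
  'b' => row 1
  'l' => row 0
  'l' => row 1
Rows:
  Row 0: "bbfal"
  Row 1: "oagbl"
First row length: 5

5


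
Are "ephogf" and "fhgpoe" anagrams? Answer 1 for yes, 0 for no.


Strings: "ephogf", "fhgpoe"
Sorted first:  efghop
Sorted second: efghop
Sorted forms match => anagrams

1


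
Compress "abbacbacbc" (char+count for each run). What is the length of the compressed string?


Input: abbacbacbc
Runs:
  'a' x 1 => "a1"
  'b' x 2 => "b2"
  'a' x 1 => "a1"
  'c' x 1 => "c1"
  'b' x 1 => "b1"
  'a' x 1 => "a1"
  'c' x 1 => "c1"
  'b' x 1 => "b1"
  'c' x 1 => "c1"
Compressed: "a1b2a1c1b1a1c1b1c1"
Compressed length: 18

18


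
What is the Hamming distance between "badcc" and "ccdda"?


Comparing "badcc" and "ccdda" position by position:
  Position 0: 'b' vs 'c' => differ
  Position 1: 'a' vs 'c' => differ
  Position 2: 'd' vs 'd' => same
  Position 3: 'c' vs 'd' => differ
  Position 4: 'c' vs 'a' => differ
Total differences (Hamming distance): 4

4


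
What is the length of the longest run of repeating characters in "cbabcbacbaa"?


Input: "cbabcbacbaa"
Scanning for longest run:
  Position 1 ('b'): new char, reset run to 1
  Position 2 ('a'): new char, reset run to 1
  Position 3 ('b'): new char, reset run to 1
  Position 4 ('c'): new char, reset run to 1
  Position 5 ('b'): new char, reset run to 1
  Position 6 ('a'): new char, reset run to 1
  Position 7 ('c'): new char, reset run to 1
  Position 8 ('b'): new char, reset run to 1
  Position 9 ('a'): new char, reset run to 1
  Position 10 ('a'): continues run of 'a', length=2
Longest run: 'a' with length 2

2


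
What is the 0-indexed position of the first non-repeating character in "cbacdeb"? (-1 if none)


Input: cbacdeb
Character frequencies:
  'a': 1
  'b': 2
  'c': 2
  'd': 1
  'e': 1
Scanning left to right for freq == 1:
  Position 0 ('c'): freq=2, skip
  Position 1 ('b'): freq=2, skip
  Position 2 ('a'): unique! => answer = 2

2


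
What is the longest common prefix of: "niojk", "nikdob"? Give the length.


Words: niojk, nikdob
  Position 0: all 'n' => match
  Position 1: all 'i' => match
  Position 2: ('o', 'k') => mismatch, stop
LCP = "ni" (length 2)

2


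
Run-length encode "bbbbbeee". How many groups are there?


Input: bbbbbeee
Scanning for consecutive runs:
  Group 1: 'b' x 5 (positions 0-4)
  Group 2: 'e' x 3 (positions 5-7)
Total groups: 2

2


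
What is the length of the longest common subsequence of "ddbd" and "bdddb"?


LCS of "ddbd" and "bdddb"
DP table:
           b    d    d    d    b
      0    0    0    0    0    0
  d   0    0    1    1    1    1
  d   0    0    1    2    2    2
  b   0    1    1    2    2    3
  d   0    1    2    2    3    3
LCS length = dp[4][5] = 3

3


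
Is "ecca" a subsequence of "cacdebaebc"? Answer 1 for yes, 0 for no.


Check if "ecca" is a subsequence of "cacdebaebc"
Greedy scan:
  Position 0 ('c'): no match needed
  Position 1 ('a'): no match needed
  Position 2 ('c'): no match needed
  Position 3 ('d'): no match needed
  Position 4 ('e'): matches sub[0] = 'e'
  Position 5 ('b'): no match needed
  Position 6 ('a'): no match needed
  Position 7 ('e'): no match needed
  Position 8 ('b'): no match needed
  Position 9 ('c'): matches sub[1] = 'c'
Only matched 2/4 characters => not a subsequence

0


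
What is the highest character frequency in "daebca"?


Input: daebca
Character counts:
  'a': 2
  'b': 1
  'c': 1
  'd': 1
  'e': 1
Maximum frequency: 2

2


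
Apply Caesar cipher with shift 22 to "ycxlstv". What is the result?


Caesar cipher: shift "ycxlstv" by 22
  'y' (pos 24) + 22 = pos 20 = 'u'
  'c' (pos 2) + 22 = pos 24 = 'y'
  'x' (pos 23) + 22 = pos 19 = 't'
  'l' (pos 11) + 22 = pos 7 = 'h'
  's' (pos 18) + 22 = pos 14 = 'o'
  't' (pos 19) + 22 = pos 15 = 'p'
  'v' (pos 21) + 22 = pos 17 = 'r'
Result: uythopr

uythopr


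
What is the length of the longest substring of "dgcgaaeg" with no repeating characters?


Input: "dgcgaaeg"
Sliding window (track last position of each char):
  Position 0 ('d'): window [0,0] length 1 -- new best
  Position 1 ('g'): window [0,1] length 2 -- new best
  Position 2 ('c'): window [0,2] length 3 -- new best
  Position 3 ('g'): repeat (last at 1), move window start to 2
  Position 3 ('g'): window [2,3] length 2
  Position 4 ('a'): window [2,4] length 3
  Position 5 ('a'): repeat (last at 4), move window start to 5
  Position 5 ('a'): window [5,5] length 1
  Position 6 ('e'): window [5,6] length 2
  Position 7 ('g'): window [5,7] length 3
Longest substring with no repeats: "dgc" with length 3

3


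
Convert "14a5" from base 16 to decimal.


Input: "14a5" in base 16
Positional expansion:
  Digit '1' (value 1) x 16^3 = 4096
  Digit '4' (value 4) x 16^2 = 1024
  Digit 'a' (value 10) x 16^1 = 160
  Digit '5' (value 5) x 16^0 = 5
Sum = 5285

5285


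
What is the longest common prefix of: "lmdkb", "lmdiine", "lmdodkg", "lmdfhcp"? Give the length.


Words: lmdkb, lmdiine, lmdodkg, lmdfhcp
  Position 0: all 'l' => match
  Position 1: all 'm' => match
  Position 2: all 'd' => match
  Position 3: ('k', 'i', 'o', 'f') => mismatch, stop
LCP = "lmd" (length 3)

3


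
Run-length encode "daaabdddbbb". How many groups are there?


Input: daaabdddbbb
Scanning for consecutive runs:
  Group 1: 'd' x 1 (positions 0-0)
  Group 2: 'a' x 3 (positions 1-3)
  Group 3: 'b' x 1 (positions 4-4)
  Group 4: 'd' x 3 (positions 5-7)
  Group 5: 'b' x 3 (positions 8-10)
Total groups: 5

5


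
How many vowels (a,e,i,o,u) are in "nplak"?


Input: nplak
Checking each character:
  'n' at position 0: consonant
  'p' at position 1: consonant
  'l' at position 2: consonant
  'a' at position 3: vowel (running total: 1)
  'k' at position 4: consonant
Total vowels: 1

1


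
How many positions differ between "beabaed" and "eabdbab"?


Comparing "beabaed" and "eabdbab" position by position:
  Position 0: 'b' vs 'e' => DIFFER
  Position 1: 'e' vs 'a' => DIFFER
  Position 2: 'a' vs 'b' => DIFFER
  Position 3: 'b' vs 'd' => DIFFER
  Position 4: 'a' vs 'b' => DIFFER
  Position 5: 'e' vs 'a' => DIFFER
  Position 6: 'd' vs 'b' => DIFFER
Positions that differ: 7

7


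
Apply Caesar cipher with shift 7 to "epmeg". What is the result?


Caesar cipher: shift "epmeg" by 7
  'e' (pos 4) + 7 = pos 11 = 'l'
  'p' (pos 15) + 7 = pos 22 = 'w'
  'm' (pos 12) + 7 = pos 19 = 't'
  'e' (pos 4) + 7 = pos 11 = 'l'
  'g' (pos 6) + 7 = pos 13 = 'n'
Result: lwtln

lwtln


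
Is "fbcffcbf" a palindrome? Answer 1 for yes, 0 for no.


Input: fbcffcbf
Reversed: fbcffcbf
  Compare pos 0 ('f') with pos 7 ('f'): match
  Compare pos 1 ('b') with pos 6 ('b'): match
  Compare pos 2 ('c') with pos 5 ('c'): match
  Compare pos 3 ('f') with pos 4 ('f'): match
Result: palindrome

1


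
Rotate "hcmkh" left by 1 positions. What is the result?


Input: "hcmkh", rotate left by 1
First 1 characters: "h"
Remaining characters: "cmkh"
Concatenate remaining + first: "cmkh" + "h" = "cmkhh"

cmkhh


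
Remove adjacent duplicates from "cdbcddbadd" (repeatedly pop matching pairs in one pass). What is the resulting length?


Input: cdbcddbadd
Stack-based adjacent duplicate removal:
  Read 'c': push. Stack: c
  Read 'd': push. Stack: cd
  Read 'b': push. Stack: cdb
  Read 'c': push. Stack: cdbc
  Read 'd': push. Stack: cdbcd
  Read 'd': matches stack top 'd' => pop. Stack: cdbc
  Read 'b': push. Stack: cdbcb
  Read 'a': push. Stack: cdbcba
  Read 'd': push. Stack: cdbcbad
  Read 'd': matches stack top 'd' => pop. Stack: cdbcba
Final stack: "cdbcba" (length 6)

6


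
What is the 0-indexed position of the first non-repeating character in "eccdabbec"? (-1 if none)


Input: eccdabbec
Character frequencies:
  'a': 1
  'b': 2
  'c': 3
  'd': 1
  'e': 2
Scanning left to right for freq == 1:
  Position 0 ('e'): freq=2, skip
  Position 1 ('c'): freq=3, skip
  Position 2 ('c'): freq=3, skip
  Position 3 ('d'): unique! => answer = 3

3


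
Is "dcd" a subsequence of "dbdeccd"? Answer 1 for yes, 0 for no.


Check if "dcd" is a subsequence of "dbdeccd"
Greedy scan:
  Position 0 ('d'): matches sub[0] = 'd'
  Position 1 ('b'): no match needed
  Position 2 ('d'): no match needed
  Position 3 ('e'): no match needed
  Position 4 ('c'): matches sub[1] = 'c'
  Position 5 ('c'): no match needed
  Position 6 ('d'): matches sub[2] = 'd'
All 3 characters matched => is a subsequence

1


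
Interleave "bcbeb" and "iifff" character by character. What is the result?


Interleaving "bcbeb" and "iifff":
  Position 0: 'b' from first, 'i' from second => "bi"
  Position 1: 'c' from first, 'i' from second => "ci"
  Position 2: 'b' from first, 'f' from second => "bf"
  Position 3: 'e' from first, 'f' from second => "ef"
  Position 4: 'b' from first, 'f' from second => "bf"
Result: bicibfefbf

bicibfefbf


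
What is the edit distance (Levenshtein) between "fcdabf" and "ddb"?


Computing edit distance: "fcdabf" -> "ddb"
DP table:
           d    d    b
      0    1    2    3
  f   1    1    2    3
  c   2    2    2    3
  d   3    2    2    3
  a   4    3    3    3
  b   5    4    4    3
  f   6    5    5    4
Edit distance = dp[6][3] = 4

4


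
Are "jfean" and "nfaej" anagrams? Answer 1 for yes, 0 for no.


Strings: "jfean", "nfaej"
Sorted first:  aefjn
Sorted second: aefjn
Sorted forms match => anagrams

1


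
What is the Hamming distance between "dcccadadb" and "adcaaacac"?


Comparing "dcccadadb" and "adcaaacac" position by position:
  Position 0: 'd' vs 'a' => differ
  Position 1: 'c' vs 'd' => differ
  Position 2: 'c' vs 'c' => same
  Position 3: 'c' vs 'a' => differ
  Position 4: 'a' vs 'a' => same
  Position 5: 'd' vs 'a' => differ
  Position 6: 'a' vs 'c' => differ
  Position 7: 'd' vs 'a' => differ
  Position 8: 'b' vs 'c' => differ
Total differences (Hamming distance): 7

7


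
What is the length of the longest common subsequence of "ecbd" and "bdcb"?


LCS of "ecbd" and "bdcb"
DP table:
           b    d    c    b
      0    0    0    0    0
  e   0    0    0    0    0
  c   0    0    0    1    1
  b   0    1    1    1    2
  d   0    1    2    2    2
LCS length = dp[4][4] = 2

2


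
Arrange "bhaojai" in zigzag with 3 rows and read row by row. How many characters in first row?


Zigzag "bhaojai" into 3 rows:
Placing characters:
  'b' => row 0
  'h' => row 1
  'a' => row 2
  'o' => row 1
  'j' => row 0
  'a' => row 1
  'i' => row 2
Rows:
  Row 0: "bj"
  Row 1: "hoa"
  Row 2: "ai"
First row length: 2

2


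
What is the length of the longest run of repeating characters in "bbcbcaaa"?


Input: "bbcbcaaa"
Scanning for longest run:
  Position 1 ('b'): continues run of 'b', length=2
  Position 2 ('c'): new char, reset run to 1
  Position 3 ('b'): new char, reset run to 1
  Position 4 ('c'): new char, reset run to 1
  Position 5 ('a'): new char, reset run to 1
  Position 6 ('a'): continues run of 'a', length=2
  Position 7 ('a'): continues run of 'a', length=3
Longest run: 'a' with length 3

3


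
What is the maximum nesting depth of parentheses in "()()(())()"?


Input: "()()(())()"
Tracking depth:
  Position 0 '(': depth becomes 1
  Position 1 ')': depth becomes 0
  Position 2 '(': depth becomes 1
  Position 3 ')': depth becomes 0
  Position 4 '(': depth becomes 1
  Position 5 '(': depth becomes 2
  Position 6 ')': depth becomes 1
  Position 7 ')': depth becomes 0
  Position 8 '(': depth becomes 1
  Position 9 ')': depth becomes 0
Maximum depth reached: 2

2


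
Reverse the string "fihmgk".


Input: fihmgk
Reading characters right to left:
  Position 5: 'k'
  Position 4: 'g'
  Position 3: 'm'
  Position 2: 'h'
  Position 1: 'i'
  Position 0: 'f'
Reversed: kgmhif

kgmhif


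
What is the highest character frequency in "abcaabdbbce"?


Input: abcaabdbbce
Character counts:
  'a': 3
  'b': 4
  'c': 2
  'd': 1
  'e': 1
Maximum frequency: 4

4


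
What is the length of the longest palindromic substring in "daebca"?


Input: "daebca"
Checking substrings for palindromes:
  No multi-char palindromic substrings found
Longest palindromic substring: "d" with length 1

1


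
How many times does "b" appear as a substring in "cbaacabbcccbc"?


Searching for "b" in "cbaacabbcccbc"
Scanning each position:
  Position 0: "c" => no
  Position 1: "b" => MATCH
  Position 2: "a" => no
  Position 3: "a" => no
  Position 4: "c" => no
  Position 5: "a" => no
  Position 6: "b" => MATCH
  Position 7: "b" => MATCH
  Position 8: "c" => no
  Position 9: "c" => no
  Position 10: "c" => no
  Position 11: "b" => MATCH
  Position 12: "c" => no
Total occurrences: 4

4


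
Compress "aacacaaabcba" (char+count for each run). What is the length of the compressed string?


Input: aacacaaabcba
Runs:
  'a' x 2 => "a2"
  'c' x 1 => "c1"
  'a' x 1 => "a1"
  'c' x 1 => "c1"
  'a' x 3 => "a3"
  'b' x 1 => "b1"
  'c' x 1 => "c1"
  'b' x 1 => "b1"
  'a' x 1 => "a1"
Compressed: "a2c1a1c1a3b1c1b1a1"
Compressed length: 18

18


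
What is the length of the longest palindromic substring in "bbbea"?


Input: "bbbea"
Checking substrings for palindromes:
  [0:3] "bbb" (len 3) => palindrome
  [0:2] "bb" (len 2) => palindrome
  [1:3] "bb" (len 2) => palindrome
Longest palindromic substring: "bbb" with length 3

3


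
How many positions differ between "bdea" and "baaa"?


Comparing "bdea" and "baaa" position by position:
  Position 0: 'b' vs 'b' => same
  Position 1: 'd' vs 'a' => DIFFER
  Position 2: 'e' vs 'a' => DIFFER
  Position 3: 'a' vs 'a' => same
Positions that differ: 2

2


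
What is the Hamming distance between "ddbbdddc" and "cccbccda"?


Comparing "ddbbdddc" and "cccbccda" position by position:
  Position 0: 'd' vs 'c' => differ
  Position 1: 'd' vs 'c' => differ
  Position 2: 'b' vs 'c' => differ
  Position 3: 'b' vs 'b' => same
  Position 4: 'd' vs 'c' => differ
  Position 5: 'd' vs 'c' => differ
  Position 6: 'd' vs 'd' => same
  Position 7: 'c' vs 'a' => differ
Total differences (Hamming distance): 6

6


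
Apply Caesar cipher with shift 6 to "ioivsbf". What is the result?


Caesar cipher: shift "ioivsbf" by 6
  'i' (pos 8) + 6 = pos 14 = 'o'
  'o' (pos 14) + 6 = pos 20 = 'u'
  'i' (pos 8) + 6 = pos 14 = 'o'
  'v' (pos 21) + 6 = pos 1 = 'b'
  's' (pos 18) + 6 = pos 24 = 'y'
  'b' (pos 1) + 6 = pos 7 = 'h'
  'f' (pos 5) + 6 = pos 11 = 'l'
Result: ouobyhl

ouobyhl


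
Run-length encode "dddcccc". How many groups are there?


Input: dddcccc
Scanning for consecutive runs:
  Group 1: 'd' x 3 (positions 0-2)
  Group 2: 'c' x 4 (positions 3-6)
Total groups: 2

2


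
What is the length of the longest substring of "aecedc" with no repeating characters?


Input: "aecedc"
Sliding window (track last position of each char):
  Position 0 ('a'): window [0,0] length 1 -- new best
  Position 1 ('e'): window [0,1] length 2 -- new best
  Position 2 ('c'): window [0,2] length 3 -- new best
  Position 3 ('e'): repeat (last at 1), move window start to 2
  Position 3 ('e'): window [2,3] length 2
  Position 4 ('d'): window [2,4] length 3
  Position 5 ('c'): repeat (last at 2), move window start to 3
  Position 5 ('c'): window [3,5] length 3
Longest substring with no repeats: "aec" with length 3

3


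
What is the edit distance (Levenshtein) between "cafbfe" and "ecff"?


Computing edit distance: "cafbfe" -> "ecff"
DP table:
           e    c    f    f
      0    1    2    3    4
  c   1    1    1    2    3
  a   2    2    2    2    3
  f   3    3    3    2    2
  b   4    4    4    3    3
  f   5    5    5    4    3
  e   6    5    6    5    4
Edit distance = dp[6][4] = 4

4


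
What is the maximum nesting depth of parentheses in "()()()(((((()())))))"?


Input: "()()()(((((()())))))"
Tracking depth:
  Position 0 '(': depth becomes 1
  Position 1 ')': depth becomes 0
  Position 2 '(': depth becomes 1
  Position 3 ')': depth becomes 0
  Position 4 '(': depth becomes 1
  Position 5 ')': depth becomes 0
  Position 6 '(': depth becomes 1
  Position 7 '(': depth becomes 2
  Position 8 '(': depth becomes 3
  Position 9 '(': depth becomes 4
  Position 10 '(': depth becomes 5
  Position 11 '(': depth becomes 6
  Position 12 ')': depth becomes 5
  Position 13 '(': depth becomes 6
  Position 14 ')': depth becomes 5
  Position 15 ')': depth becomes 4
  Position 16 ')': depth becomes 3
  Position 17 ')': depth becomes 2
  Position 18 ')': depth becomes 1
  Position 19 ')': depth becomes 0
Maximum depth reached: 6

6


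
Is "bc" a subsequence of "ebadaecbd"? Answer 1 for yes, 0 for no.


Check if "bc" is a subsequence of "ebadaecbd"
Greedy scan:
  Position 0 ('e'): no match needed
  Position 1 ('b'): matches sub[0] = 'b'
  Position 2 ('a'): no match needed
  Position 3 ('d'): no match needed
  Position 4 ('a'): no match needed
  Position 5 ('e'): no match needed
  Position 6 ('c'): matches sub[1] = 'c'
  Position 7 ('b'): no match needed
  Position 8 ('d'): no match needed
All 2 characters matched => is a subsequence

1


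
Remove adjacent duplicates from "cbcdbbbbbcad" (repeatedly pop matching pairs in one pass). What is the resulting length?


Input: cbcdbbbbbcad
Stack-based adjacent duplicate removal:
  Read 'c': push. Stack: c
  Read 'b': push. Stack: cb
  Read 'c': push. Stack: cbc
  Read 'd': push. Stack: cbcd
  Read 'b': push. Stack: cbcdb
  Read 'b': matches stack top 'b' => pop. Stack: cbcd
  Read 'b': push. Stack: cbcdb
  Read 'b': matches stack top 'b' => pop. Stack: cbcd
  Read 'b': push. Stack: cbcdb
  Read 'c': push. Stack: cbcdbc
  Read 'a': push. Stack: cbcdbca
  Read 'd': push. Stack: cbcdbcad
Final stack: "cbcdbcad" (length 8)

8


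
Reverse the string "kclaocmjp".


Input: kclaocmjp
Reading characters right to left:
  Position 8: 'p'
  Position 7: 'j'
  Position 6: 'm'
  Position 5: 'c'
  Position 4: 'o'
  Position 3: 'a'
  Position 2: 'l'
  Position 1: 'c'
  Position 0: 'k'
Reversed: pjmcoalck

pjmcoalck


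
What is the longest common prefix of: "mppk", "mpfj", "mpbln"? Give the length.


Words: mppk, mpfj, mpbln
  Position 0: all 'm' => match
  Position 1: all 'p' => match
  Position 2: ('p', 'f', 'b') => mismatch, stop
LCP = "mp" (length 2)

2


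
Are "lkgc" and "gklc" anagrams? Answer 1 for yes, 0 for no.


Strings: "lkgc", "gklc"
Sorted first:  cgkl
Sorted second: cgkl
Sorted forms match => anagrams

1


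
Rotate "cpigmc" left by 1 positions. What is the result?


Input: "cpigmc", rotate left by 1
First 1 characters: "c"
Remaining characters: "pigmc"
Concatenate remaining + first: "pigmc" + "c" = "pigmcc"

pigmcc


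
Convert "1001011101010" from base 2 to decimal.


Input: "1001011101010" in base 2
Positional expansion:
  Digit '1' (value 1) x 2^12 = 4096
  Digit '0' (value 0) x 2^11 = 0
  Digit '0' (value 0) x 2^10 = 0
  Digit '1' (value 1) x 2^9 = 512
  Digit '0' (value 0) x 2^8 = 0
  Digit '1' (value 1) x 2^7 = 128
  Digit '1' (value 1) x 2^6 = 64
  Digit '1' (value 1) x 2^5 = 32
  Digit '0' (value 0) x 2^4 = 0
  Digit '1' (value 1) x 2^3 = 8
  Digit '0' (value 0) x 2^2 = 0
  Digit '1' (value 1) x 2^1 = 2
  Digit '0' (value 0) x 2^0 = 0
Sum = 4842

4842


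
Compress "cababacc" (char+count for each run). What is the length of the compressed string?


Input: cababacc
Runs:
  'c' x 1 => "c1"
  'a' x 1 => "a1"
  'b' x 1 => "b1"
  'a' x 1 => "a1"
  'b' x 1 => "b1"
  'a' x 1 => "a1"
  'c' x 2 => "c2"
Compressed: "c1a1b1a1b1a1c2"
Compressed length: 14

14


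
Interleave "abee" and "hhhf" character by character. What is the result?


Interleaving "abee" and "hhhf":
  Position 0: 'a' from first, 'h' from second => "ah"
  Position 1: 'b' from first, 'h' from second => "bh"
  Position 2: 'e' from first, 'h' from second => "eh"
  Position 3: 'e' from first, 'f' from second => "ef"
Result: ahbhehef

ahbhehef


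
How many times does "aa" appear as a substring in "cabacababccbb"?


Searching for "aa" in "cabacababccbb"
Scanning each position:
  Position 0: "ca" => no
  Position 1: "ab" => no
  Position 2: "ba" => no
  Position 3: "ac" => no
  Position 4: "ca" => no
  Position 5: "ab" => no
  Position 6: "ba" => no
  Position 7: "ab" => no
  Position 8: "bc" => no
  Position 9: "cc" => no
  Position 10: "cb" => no
  Position 11: "bb" => no
Total occurrences: 0

0


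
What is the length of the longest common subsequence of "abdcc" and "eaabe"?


LCS of "abdcc" and "eaabe"
DP table:
           e    a    a    b    e
      0    0    0    0    0    0
  a   0    0    1    1    1    1
  b   0    0    1    1    2    2
  d   0    0    1    1    2    2
  c   0    0    1    1    2    2
  c   0    0    1    1    2    2
LCS length = dp[5][5] = 2

2


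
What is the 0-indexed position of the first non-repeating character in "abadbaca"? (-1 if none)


Input: abadbaca
Character frequencies:
  'a': 4
  'b': 2
  'c': 1
  'd': 1
Scanning left to right for freq == 1:
  Position 0 ('a'): freq=4, skip
  Position 1 ('b'): freq=2, skip
  Position 2 ('a'): freq=4, skip
  Position 3 ('d'): unique! => answer = 3

3


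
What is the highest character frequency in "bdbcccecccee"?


Input: bdbcccecccee
Character counts:
  'b': 2
  'c': 6
  'd': 1
  'e': 3
Maximum frequency: 6

6


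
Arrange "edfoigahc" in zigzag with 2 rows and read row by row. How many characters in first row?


Zigzag "edfoigahc" into 2 rows:
Placing characters:
  'e' => row 0
  'd' => row 1
  'f' => row 0
  'o' => row 1
  'i' => row 0
  'g' => row 1
  'a' => row 0
  'h' => row 1
  'c' => row 0
Rows:
  Row 0: "efiac"
  Row 1: "dogh"
First row length: 5

5


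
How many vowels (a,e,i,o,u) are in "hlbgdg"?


Input: hlbgdg
Checking each character:
  'h' at position 0: consonant
  'l' at position 1: consonant
  'b' at position 2: consonant
  'g' at position 3: consonant
  'd' at position 4: consonant
  'g' at position 5: consonant
Total vowels: 0

0


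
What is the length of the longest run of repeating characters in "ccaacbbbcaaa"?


Input: "ccaacbbbcaaa"
Scanning for longest run:
  Position 1 ('c'): continues run of 'c', length=2
  Position 2 ('a'): new char, reset run to 1
  Position 3 ('a'): continues run of 'a', length=2
  Position 4 ('c'): new char, reset run to 1
  Position 5 ('b'): new char, reset run to 1
  Position 6 ('b'): continues run of 'b', length=2
  Position 7 ('b'): continues run of 'b', length=3
  Position 8 ('c'): new char, reset run to 1
  Position 9 ('a'): new char, reset run to 1
  Position 10 ('a'): continues run of 'a', length=2
  Position 11 ('a'): continues run of 'a', length=3
Longest run: 'b' with length 3

3


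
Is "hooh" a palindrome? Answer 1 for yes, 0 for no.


Input: hooh
Reversed: hooh
  Compare pos 0 ('h') with pos 3 ('h'): match
  Compare pos 1 ('o') with pos 2 ('o'): match
Result: palindrome

1


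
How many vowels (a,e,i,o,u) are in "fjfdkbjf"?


Input: fjfdkbjf
Checking each character:
  'f' at position 0: consonant
  'j' at position 1: consonant
  'f' at position 2: consonant
  'd' at position 3: consonant
  'k' at position 4: consonant
  'b' at position 5: consonant
  'j' at position 6: consonant
  'f' at position 7: consonant
Total vowels: 0

0


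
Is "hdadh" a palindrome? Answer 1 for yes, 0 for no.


Input: hdadh
Reversed: hdadh
  Compare pos 0 ('h') with pos 4 ('h'): match
  Compare pos 1 ('d') with pos 3 ('d'): match
Result: palindrome

1


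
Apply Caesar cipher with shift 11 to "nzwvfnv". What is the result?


Caesar cipher: shift "nzwvfnv" by 11
  'n' (pos 13) + 11 = pos 24 = 'y'
  'z' (pos 25) + 11 = pos 10 = 'k'
  'w' (pos 22) + 11 = pos 7 = 'h'
  'v' (pos 21) + 11 = pos 6 = 'g'
  'f' (pos 5) + 11 = pos 16 = 'q'
  'n' (pos 13) + 11 = pos 24 = 'y'
  'v' (pos 21) + 11 = pos 6 = 'g'
Result: ykhgqyg

ykhgqyg


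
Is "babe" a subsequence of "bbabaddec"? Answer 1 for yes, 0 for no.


Check if "babe" is a subsequence of "bbabaddec"
Greedy scan:
  Position 0 ('b'): matches sub[0] = 'b'
  Position 1 ('b'): no match needed
  Position 2 ('a'): matches sub[1] = 'a'
  Position 3 ('b'): matches sub[2] = 'b'
  Position 4 ('a'): no match needed
  Position 5 ('d'): no match needed
  Position 6 ('d'): no match needed
  Position 7 ('e'): matches sub[3] = 'e'
  Position 8 ('c'): no match needed
All 4 characters matched => is a subsequence

1


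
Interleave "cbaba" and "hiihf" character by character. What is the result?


Interleaving "cbaba" and "hiihf":
  Position 0: 'c' from first, 'h' from second => "ch"
  Position 1: 'b' from first, 'i' from second => "bi"
  Position 2: 'a' from first, 'i' from second => "ai"
  Position 3: 'b' from first, 'h' from second => "bh"
  Position 4: 'a' from first, 'f' from second => "af"
Result: chbiaibhaf

chbiaibhaf


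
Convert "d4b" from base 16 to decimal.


Input: "d4b" in base 16
Positional expansion:
  Digit 'd' (value 13) x 16^2 = 3328
  Digit '4' (value 4) x 16^1 = 64
  Digit 'b' (value 11) x 16^0 = 11
Sum = 3403

3403


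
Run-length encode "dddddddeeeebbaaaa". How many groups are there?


Input: dddddddeeeebbaaaa
Scanning for consecutive runs:
  Group 1: 'd' x 7 (positions 0-6)
  Group 2: 'e' x 4 (positions 7-10)
  Group 3: 'b' x 2 (positions 11-12)
  Group 4: 'a' x 4 (positions 13-16)
Total groups: 4

4


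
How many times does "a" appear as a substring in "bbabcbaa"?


Searching for "a" in "bbabcbaa"
Scanning each position:
  Position 0: "b" => no
  Position 1: "b" => no
  Position 2: "a" => MATCH
  Position 3: "b" => no
  Position 4: "c" => no
  Position 5: "b" => no
  Position 6: "a" => MATCH
  Position 7: "a" => MATCH
Total occurrences: 3

3


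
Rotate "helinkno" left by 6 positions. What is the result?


Input: "helinkno", rotate left by 6
First 6 characters: "helink"
Remaining characters: "no"
Concatenate remaining + first: "no" + "helink" = "nohelink"

nohelink


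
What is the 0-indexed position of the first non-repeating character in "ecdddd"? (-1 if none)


Input: ecdddd
Character frequencies:
  'c': 1
  'd': 4
  'e': 1
Scanning left to right for freq == 1:
  Position 0 ('e'): unique! => answer = 0

0


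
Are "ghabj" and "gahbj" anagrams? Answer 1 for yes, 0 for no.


Strings: "ghabj", "gahbj"
Sorted first:  abghj
Sorted second: abghj
Sorted forms match => anagrams

1
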